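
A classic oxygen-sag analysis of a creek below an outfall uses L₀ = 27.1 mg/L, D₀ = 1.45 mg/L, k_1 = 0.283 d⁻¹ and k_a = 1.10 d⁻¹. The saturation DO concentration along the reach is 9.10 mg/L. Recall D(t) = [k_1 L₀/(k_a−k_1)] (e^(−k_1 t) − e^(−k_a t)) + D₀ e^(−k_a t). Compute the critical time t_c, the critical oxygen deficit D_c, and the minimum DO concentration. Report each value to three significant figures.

t_c = [1/(k_a−k_1)] ln[(k_a/k_1)(1 − D₀(k_a−k_1)/(k_1 L₀))]
= [1/(1.10−0.283)] ln[(1.10/0.283)(1 − 1.45×0.8170/(0.283×27.1))]
= (1/0.8170) ln[3.887 × 0.8455] = 1.224 × ln(3.287) = 1.224 × 1.190 = 1.456 d.
L(t_c) = L₀ e^(−k_1 t_c) = 27.1 × 0.6622 = 17.95 mg/L, and at the critical point k_a D_c = k_1 L, so D_c = (0.283/1.10) × 17.95 = 4.617 mg/L.
Minimum DO = C_s − D_c = 9.10 − 4.617 = 4.483 mg/L.

t_c ≈ 1.46 d; D_c ≈ 4.62 mg/L; min DO ≈ 4.48 mg/L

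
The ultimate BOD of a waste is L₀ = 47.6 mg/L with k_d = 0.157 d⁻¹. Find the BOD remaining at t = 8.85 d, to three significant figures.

L_t = L₀ e^(−k_d t) = 47.6 × e^(−0.157×8.85) = 47.6 × 0.2492 = 11.86 mg/L.

L ≈ 11.9 mg/L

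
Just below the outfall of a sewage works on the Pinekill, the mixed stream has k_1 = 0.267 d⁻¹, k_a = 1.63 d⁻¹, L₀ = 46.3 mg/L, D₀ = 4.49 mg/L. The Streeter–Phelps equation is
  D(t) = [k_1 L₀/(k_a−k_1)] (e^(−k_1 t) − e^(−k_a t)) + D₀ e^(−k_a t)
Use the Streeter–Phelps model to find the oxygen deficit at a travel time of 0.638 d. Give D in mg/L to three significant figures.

k_1 L₀/(k_a−k_1) = 0.267×46.3/(1.63−0.267) = 12.36/1.363 = 9.070 mg/L.
e^(−k_1 t) = e^(−0.267×0.6380) = 0.8434; e^(−k_a t) = e^(−1.63×0.6380) = 0.3535.
D = 9.070 × (0.8434 − 0.3535) + 4.49 × 0.3535 = 4.443 + 1.587 = 6.030 mg/L.

D ≈ 6.03 mg/L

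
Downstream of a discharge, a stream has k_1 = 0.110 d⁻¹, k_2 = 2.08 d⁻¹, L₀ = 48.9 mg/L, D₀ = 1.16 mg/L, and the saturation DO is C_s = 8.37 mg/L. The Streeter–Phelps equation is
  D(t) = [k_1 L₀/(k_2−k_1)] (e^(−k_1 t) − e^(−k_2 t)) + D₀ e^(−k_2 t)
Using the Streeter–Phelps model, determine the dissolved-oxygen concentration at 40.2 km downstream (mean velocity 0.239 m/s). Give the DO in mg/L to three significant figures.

DO ≈ 6.19 mg/L

Travel time t = x/v = 40.2 km / (0.239 m/s) = 40200 m / 0.239 m/s = 168200 s = 1.947 d.
k_1 L₀/(k_2−k_1) = 0.110×48.9/(2.08−0.110) = 5.379/1.970 = 2.730 mg/L.
e^(−k_1 t) = e^(−0.110×1.947) = 0.8072; e^(−k_2 t) = e^(−2.08×1.947) = 0.01743.
D = 2.730 × (0.8072 − 0.01743) + 1.16 × 0.01743 = 2.157 + 0.02022 = 2.177 mg/L.
DO = C_s − D = 8.37 − 2.177 = 6.193 mg/L.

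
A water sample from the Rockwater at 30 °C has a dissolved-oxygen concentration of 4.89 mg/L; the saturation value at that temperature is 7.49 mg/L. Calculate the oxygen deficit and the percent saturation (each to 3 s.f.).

D ≈ 2.60 mg/L; 65.3 % saturation

D = C_s − C = 7.49 − 4.89 = 2.60 mg/L.
% saturation = 4.89/7.49 × 100 = 65.3 %.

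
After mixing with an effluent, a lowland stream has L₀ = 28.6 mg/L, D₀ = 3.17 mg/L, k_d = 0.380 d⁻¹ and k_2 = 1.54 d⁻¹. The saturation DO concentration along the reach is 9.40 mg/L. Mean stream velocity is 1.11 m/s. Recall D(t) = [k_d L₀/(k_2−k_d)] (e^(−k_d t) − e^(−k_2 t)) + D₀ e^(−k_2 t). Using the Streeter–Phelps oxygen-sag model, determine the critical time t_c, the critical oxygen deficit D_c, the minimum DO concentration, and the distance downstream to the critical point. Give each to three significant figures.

t_c ≈ 0.850 d; D_c ≈ 5.11 mg/L; min DO ≈ 4.29 mg/L; x_c ≈ 81.5 km

At the critical point dD/dt = 0, so k_d L₀ e^(−k_d t) = k_2 D. Substituting D(t) from the Streeter–Phelps equation and solving for t gives
t_c = ln[(k_2/k_d)(1 − D₀(k_2−k_d)/(k_d L₀))] / (k_2−k_d).
Here k_2−k_d = 1.160 d⁻¹ and 1 − D₀(k_2−k_d)/(k_d L₀) = 1 − 3.17×1.160/(0.380×28.6) = 0.6616, so
t_c = ln(4.053 × 0.6616) / 1.160 = 0.9863 / 1.160 = 0.8503 d.
L(t_c) = L₀ e^(−k_d t_c) = 28.6 × 0.7239 = 20.70 mg/L, and at the critical point k_2 D_c = k_d L, so D_c = (0.380/1.54) × 20.70 = 5.109 mg/L.
Minimum DO = C_s − D_c = 9.40 − 5.109 = 4.291 mg/L.
x_c = v t_c = 1.11 m/s × 0.8503 d × 86400 s/d = 81550 m ≈ 81.5 km.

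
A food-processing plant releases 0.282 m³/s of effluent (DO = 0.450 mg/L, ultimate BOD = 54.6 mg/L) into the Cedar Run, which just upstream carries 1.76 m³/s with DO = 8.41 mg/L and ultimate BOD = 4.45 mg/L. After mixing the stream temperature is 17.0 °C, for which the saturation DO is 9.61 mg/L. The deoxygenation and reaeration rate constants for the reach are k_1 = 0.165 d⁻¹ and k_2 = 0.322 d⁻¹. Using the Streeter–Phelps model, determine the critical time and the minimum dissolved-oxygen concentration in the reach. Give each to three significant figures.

Mixed DO = (1.76×8.41 + 0.282×0.450)/(1.76+0.282) = 14.93/2.042 = 7.311 mg/L.
Mixed L₀ = (1.76×4.45 + 0.282×54.6)/(2.042) = 23.23/2.042 = 11.38 mg/L.
Initial deficit D₀ = C_s − DO₀ = 9.61 − 7.311 = 2.299 mg/L.
t_c = (1/0.1570) ln[(0.322/0.165)(1 − 2.299×0.1570/(0.165×11.38))] = 6.369 × ln(1.576) = 2.898 d.
D_c = (0.165/0.322) × 11.38 × e^(−0.165×2.898) = 0.5124 × 11.38 × 0.6199 = 3.613 mg/L.
Minimum DO = 9.61 − 3.613 = 5.997 mg/L.

t_c ≈ 2.90 d; minimum DO ≈ 6.00 mg/L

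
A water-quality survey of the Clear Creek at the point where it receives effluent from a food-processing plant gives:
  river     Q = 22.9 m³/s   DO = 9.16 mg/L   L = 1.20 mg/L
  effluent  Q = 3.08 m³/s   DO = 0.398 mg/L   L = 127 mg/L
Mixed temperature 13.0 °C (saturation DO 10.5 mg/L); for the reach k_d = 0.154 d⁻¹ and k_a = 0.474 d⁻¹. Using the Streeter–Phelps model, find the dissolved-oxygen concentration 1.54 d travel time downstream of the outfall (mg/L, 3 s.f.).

DO ≈ 6.97 mg/L

Mixed DO = (22.9×9.16 + 3.08×0.398)/(22.9+3.08) = 211.0/25.98 = 8.121 mg/L.
Mixed L₀ = (22.9×1.20 + 3.08×127)/(25.98) = 418.6/25.98 = 16.11 mg/L.
Initial deficit D₀ = C_s − DO₀ = 10.5 − 8.121 = 2.379 mg/L.
D(1.54) = [0.154×16.11/(0.474−0.154)](e^(−0.154×1.54) − e^(−0.474×1.54)) + 2.379 e^(−0.474×1.54)
= 7.755 × (0.7889 − 0.4819) + 2.379 × 0.4819 = 3.527 mg/L.
DO = 10.5 − 3.527 = 6.973 mg/L.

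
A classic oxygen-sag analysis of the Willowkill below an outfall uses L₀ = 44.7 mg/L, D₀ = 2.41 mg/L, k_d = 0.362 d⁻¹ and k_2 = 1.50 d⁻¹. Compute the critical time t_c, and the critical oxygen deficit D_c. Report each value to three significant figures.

t_c ≈ 1.09 d; D_c ≈ 7.28 mg/L

t_c = [1/(k_2−k_d)] ln[(k_2/k_d)(1 − D₀(k_2−k_d)/(k_d L₀))]
= [1/(1.50−0.362)] ln[(1.50/0.362)(1 − 2.41×1.138/(0.362×44.7))]
= (1/1.138) ln[4.144 × 0.8305] = 0.8787 × ln(3.441) = 0.8787 × 1.236 = 1.086 d.
D_c = (k_d/k_2) L₀ e^(−k_d t_c) = (0.362/1.50) × 44.7 × e^(−0.362×1.086) = 0.2413 × 44.7 × 0.6749 = 7.281 mg/L.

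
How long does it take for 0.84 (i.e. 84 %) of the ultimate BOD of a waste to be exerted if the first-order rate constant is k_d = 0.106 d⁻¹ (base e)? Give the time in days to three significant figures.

y/L₀ = 1 − e^(−k_d t) = 0.84 ⇒ e^(−k_d t) = 0.160
t = −ln(0.160) / 0.106 = 1.833 / 0.106 = 17.29 d.

t ≈ 17.3 d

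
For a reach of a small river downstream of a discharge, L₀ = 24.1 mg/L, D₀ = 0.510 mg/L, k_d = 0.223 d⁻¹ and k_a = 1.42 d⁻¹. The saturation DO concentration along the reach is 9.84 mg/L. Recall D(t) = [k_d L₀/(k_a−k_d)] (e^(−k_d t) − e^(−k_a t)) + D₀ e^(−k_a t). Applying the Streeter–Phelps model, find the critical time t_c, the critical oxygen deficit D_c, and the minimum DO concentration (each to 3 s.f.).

t_c ≈ 1.45 d; D_c ≈ 2.74 mg/L; min DO ≈ 7.10 mg/L

With k_a/k_d = 6.368 and 1 − D₀(k_a−k_d)/(k_d L₀) = 0.8864,
t_c = ln(6.368 × 0.8864) / (1.42 − 0.223) = ln(5.644) / 1.197 = 1.731/1.197 = 1.446 d.
D_c = (k_d/k_a) L₀ e^(−k_d t_c) = (0.223/1.42) × 24.1 × e^(−0.223×1.446) = 0.1570 × 24.1 × 0.7244 = 2.742 mg/L.
Minimum DO = C_s − D_c = 9.84 − 2.742 = 7.098 mg/L.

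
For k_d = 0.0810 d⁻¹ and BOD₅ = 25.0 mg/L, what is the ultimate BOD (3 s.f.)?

BOD₅ = L₀(1 − e^(−5k_d)) ⇒ L₀ = BOD₅ / (1 − e^(−5×0.0810))
= 25.0 / (1 − 0.6670) = 25.0 / 0.3330 = 75.07 mg/L.

L₀ ≈ 75.1 mg/L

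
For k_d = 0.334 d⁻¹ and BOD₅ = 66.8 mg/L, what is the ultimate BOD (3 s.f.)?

BOD₅ = L₀(1 − e^(−5k_d)) ⇒ L₀ = BOD₅ / (1 − e^(−5×0.334))
= 66.8 / (1 − 0.1882) = 66.8 / 0.8118 = 82.29 mg/L.

L₀ ≈ 82.3 mg/L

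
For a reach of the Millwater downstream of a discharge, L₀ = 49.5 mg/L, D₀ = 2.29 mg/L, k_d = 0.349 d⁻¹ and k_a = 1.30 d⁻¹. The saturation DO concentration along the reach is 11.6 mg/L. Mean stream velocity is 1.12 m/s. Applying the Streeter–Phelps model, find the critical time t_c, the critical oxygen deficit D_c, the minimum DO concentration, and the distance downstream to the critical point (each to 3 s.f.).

t_c ≈ 1.24 d; D_c ≈ 8.62 mg/L; min DO ≈ 2.98 mg/L; x_c ≈ 120 km

With k_a/k_d = 3.725 and 1 − D₀(k_a−k_d)/(k_d L₀) = 0.8739,
t_c = ln(3.725 × 0.8739) / (1.30 − 0.349) = ln(3.255) / 0.9510 = 1.180/0.9510 = 1.241 d.
D_c = (k_d/k_a) L₀ e^(−k_d t_c) = (0.349/1.30) × 49.5 × e^(−0.349×1.241) = 0.2685 × 49.5 × 0.6485 = 8.617 mg/L.
Minimum DO = C_s − D_c = 11.6 − 8.617 = 2.983 mg/L.
x_c = v t_c = 1.12 m/s × 1.241 d × 86400 s/d = 120100 m ≈ 120 km.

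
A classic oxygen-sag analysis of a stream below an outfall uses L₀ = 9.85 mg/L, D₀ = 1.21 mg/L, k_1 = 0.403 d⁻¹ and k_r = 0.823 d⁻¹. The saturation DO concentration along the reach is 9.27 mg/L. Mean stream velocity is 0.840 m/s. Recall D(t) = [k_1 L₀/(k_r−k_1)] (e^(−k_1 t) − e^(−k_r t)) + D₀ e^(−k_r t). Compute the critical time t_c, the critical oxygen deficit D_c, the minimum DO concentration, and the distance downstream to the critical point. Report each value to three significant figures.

t_c = [1/(k_r−k_1)] ln[(k_r/k_1)(1 − D₀(k_r−k_1)/(k_1 L₀))]
= [1/(0.823−0.403)] ln[(0.823/0.403)(1 − 1.21×0.4200/(0.403×9.85))]
= (1/0.4200) ln[2.042 × 0.8720] = 2.381 × ln(1.781) = 2.381 × 0.5770 = 1.374 d.
L(t_c) = L₀ e^(−k_1 t_c) = 9.85 × 0.5748 = 5.662 mg/L, and at the critical point k_r D_c = k_1 L, so D_c = (0.403/0.823) × 5.662 = 2.773 mg/L.
Minimum DO = C_s − D_c = 9.27 − 2.773 = 6.497 mg/L.
x_c = v t_c = 0.840 m/s × 1.374 d × 86400 s/d = 99710 m ≈ 99.7 km.

t_c ≈ 1.37 d; D_c ≈ 2.77 mg/L; min DO ≈ 6.50 mg/L; x_c ≈ 99.7 km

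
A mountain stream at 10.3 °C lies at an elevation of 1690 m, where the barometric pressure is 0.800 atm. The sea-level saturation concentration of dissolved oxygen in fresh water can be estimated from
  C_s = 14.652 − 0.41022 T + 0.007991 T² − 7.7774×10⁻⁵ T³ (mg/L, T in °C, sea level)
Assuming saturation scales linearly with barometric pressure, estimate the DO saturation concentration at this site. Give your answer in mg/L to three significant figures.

C_s ≈ 8.95 mg/L

At sea level: C_s = 14.652 − 0.41022×10.3 + 0.007991×10.3² − 7.7774×10⁻⁵×10.3³ = 11.19 mg/L.
Pressure correction: C_s' = 11.19 × 0.800 = 8.952 mg/L.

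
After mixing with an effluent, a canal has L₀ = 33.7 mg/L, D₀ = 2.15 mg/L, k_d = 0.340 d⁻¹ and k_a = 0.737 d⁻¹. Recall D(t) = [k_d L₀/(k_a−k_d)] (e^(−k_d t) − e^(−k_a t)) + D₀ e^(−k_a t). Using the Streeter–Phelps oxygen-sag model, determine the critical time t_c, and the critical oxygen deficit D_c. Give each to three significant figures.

t_c ≈ 1.75 d; D_c ≈ 8.56 mg/L

t_c = [1/(k_a−k_d)] ln[(k_a/k_d)(1 − D₀(k_a−k_d)/(k_d L₀))]
= [1/(0.737−0.340)] ln[(0.737/0.340)(1 − 2.15×0.3970/(0.340×33.7))]
= (1/0.3970) ln[2.168 × 0.9255] = 2.519 × ln(2.006) = 2.519 × 0.6962 = 1.754 d.
L(t_c) = L₀ e^(−k_d t_c) = 33.7 × 0.5509 = 18.56 mg/L, and at the critical point k_a D_c = k_d L, so D_c = (0.340/0.737) × 18.56 = 8.564 mg/L.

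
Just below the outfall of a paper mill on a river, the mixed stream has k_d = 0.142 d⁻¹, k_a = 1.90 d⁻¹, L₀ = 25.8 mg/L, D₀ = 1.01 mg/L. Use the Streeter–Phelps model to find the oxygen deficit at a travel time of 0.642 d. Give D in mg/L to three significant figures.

k_d L₀/(k_a−k_d) = 0.142×25.8/(1.90−0.142) = 3.664/1.758 = 2.084 mg/L.
e^(−k_d t) = e^(−0.142×0.6420) = 0.9129; e^(−k_a t) = e^(−1.90×0.6420) = 0.2953.
D = 2.084 × (0.9129 − 0.2953) + 1.01 × 0.2953 = 1.287 + 0.2982 = 1.585 mg/L.

D ≈ 1.59 mg/L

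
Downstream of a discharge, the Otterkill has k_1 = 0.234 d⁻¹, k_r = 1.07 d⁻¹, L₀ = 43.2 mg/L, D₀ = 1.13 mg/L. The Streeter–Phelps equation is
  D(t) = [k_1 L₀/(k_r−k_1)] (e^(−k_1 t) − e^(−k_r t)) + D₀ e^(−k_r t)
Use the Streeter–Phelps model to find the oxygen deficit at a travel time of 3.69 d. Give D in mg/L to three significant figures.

D ≈ 4.89 mg/L

k_1 L₀/(k_r−k_1) = 0.234×43.2/(1.07−0.234) = 10.11/0.8360 = 12.09 mg/L.
e^(−k_1 t) = e^(−0.234×3.690) = 0.4217; e^(−k_r t) = e^(−1.07×3.690) = 0.01929.
D = 12.09 × (0.4217 − 0.01929) + 1.13 × 0.01929 = 4.866 + 0.02179 = 4.888 mg/L.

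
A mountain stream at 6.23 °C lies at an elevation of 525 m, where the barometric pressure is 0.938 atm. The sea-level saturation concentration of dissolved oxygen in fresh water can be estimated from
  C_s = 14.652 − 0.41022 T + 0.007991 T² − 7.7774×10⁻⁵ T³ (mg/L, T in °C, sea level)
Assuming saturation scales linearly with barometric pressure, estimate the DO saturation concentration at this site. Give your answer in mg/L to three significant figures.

At sea level: C_s = 14.652 − 0.41022×6.23 + 0.007991×6.23² − 7.7774×10⁻⁵×6.23³ = 12.39 mg/L.
Pressure correction: C_s' = 12.39 × 0.938 = 11.62 mg/L.

C_s ≈ 11.6 mg/L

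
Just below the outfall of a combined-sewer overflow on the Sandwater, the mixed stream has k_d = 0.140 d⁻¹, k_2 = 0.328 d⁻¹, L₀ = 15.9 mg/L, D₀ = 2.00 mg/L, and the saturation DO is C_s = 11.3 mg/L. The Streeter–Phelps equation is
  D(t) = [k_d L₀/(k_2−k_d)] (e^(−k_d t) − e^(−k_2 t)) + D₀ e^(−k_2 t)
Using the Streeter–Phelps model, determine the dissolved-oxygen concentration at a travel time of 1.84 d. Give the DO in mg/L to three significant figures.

k_d L₀/(k_2−k_d) = 0.140×15.9/(0.328−0.140) = 2.226/0.1880 = 11.84 mg/L.
e^(−k_d t) = e^(−0.140×1.840) = 0.7729; e^(−k_2 t) = e^(−0.328×1.840) = 0.5469.
D = 11.84 × (0.7729 − 0.5469) + 2.00 × 0.5469 = 2.676 + 1.094 = 3.770 mg/L.
DO = C_s − D = 11.3 − 3.770 = 7.530 mg/L.

DO ≈ 7.53 mg/L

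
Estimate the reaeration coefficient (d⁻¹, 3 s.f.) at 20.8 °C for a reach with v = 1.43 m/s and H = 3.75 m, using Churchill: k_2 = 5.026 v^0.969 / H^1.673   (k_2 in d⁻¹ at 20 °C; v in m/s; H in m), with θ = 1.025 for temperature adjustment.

k_2(20) = 5.026 × 1.43^0.969 / 3.75^1.673 = 5.026 × 1.414 / 9.128 = 0.7787 d⁻¹.
k_2(20.8) = 0.7787 × 1.025^(20.8−20) = 0.7787 × 1.020 = 0.7943 d⁻¹.

k_2 ≈ 0.794 d⁻¹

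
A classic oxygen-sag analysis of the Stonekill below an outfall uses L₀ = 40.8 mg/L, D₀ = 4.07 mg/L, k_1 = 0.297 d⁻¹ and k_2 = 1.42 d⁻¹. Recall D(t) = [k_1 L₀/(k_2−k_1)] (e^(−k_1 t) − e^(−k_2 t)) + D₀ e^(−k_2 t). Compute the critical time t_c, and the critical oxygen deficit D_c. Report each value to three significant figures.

t_c ≈ 0.972 d; D_c ≈ 6.39 mg/L

t_c = [1/(k_2−k_1)] ln[(k_2/k_1)(1 − D₀(k_2−k_1)/(k_1 L₀))]
= [1/(1.42−0.297)] ln[(1.42/0.297)(1 − 4.07×1.123/(0.297×40.8))]
= (1/1.123) ln[4.781 × 0.6228] = 0.8905 × ln(2.978) = 0.8905 × 1.091 = 0.9717 d.
D_c = (k_1/k_2) L₀ e^(−k_1 t_c) = (0.297/1.42) × 40.8 × e^(−0.297×0.9717) = 0.2092 × 40.8 × 0.7493 = 6.394 mg/L.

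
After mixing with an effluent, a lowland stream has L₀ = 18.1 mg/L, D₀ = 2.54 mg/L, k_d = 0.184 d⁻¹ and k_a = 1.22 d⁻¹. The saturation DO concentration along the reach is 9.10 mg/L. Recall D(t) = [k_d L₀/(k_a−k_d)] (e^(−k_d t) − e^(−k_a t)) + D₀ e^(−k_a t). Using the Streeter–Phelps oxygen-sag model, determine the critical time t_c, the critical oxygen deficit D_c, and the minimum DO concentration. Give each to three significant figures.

t_c = [1/(k_a−k_d)] ln[(k_a/k_d)(1 − D₀(k_a−k_d)/(k_d L₀))]
= [1/(1.22−0.184)] ln[(1.22/0.184)(1 − 2.54×1.036/(0.184×18.1))]
= (1/1.036) ln[6.630 × 0.2099] = 0.9653 × ln(1.392) = 0.9653 × 0.3304 = 0.3189 d.
L(t_c) = L₀ e^(−k_d t_c) = 18.1 × 0.9430 = 17.07 mg/L, and at the critical point k_a D_c = k_d L, so D_c = (0.184/1.22) × 17.07 = 2.574 mg/L.
Minimum DO = C_s − D_c = 9.10 − 2.574 = 6.526 mg/L.

t_c ≈ 0.319 d; D_c ≈ 2.57 mg/L; min DO ≈ 6.53 mg/L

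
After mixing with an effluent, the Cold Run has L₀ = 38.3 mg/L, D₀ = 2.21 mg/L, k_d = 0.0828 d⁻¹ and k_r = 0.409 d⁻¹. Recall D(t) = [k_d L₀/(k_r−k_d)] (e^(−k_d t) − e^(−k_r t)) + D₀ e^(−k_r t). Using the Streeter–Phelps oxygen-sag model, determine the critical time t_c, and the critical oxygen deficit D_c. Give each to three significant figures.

t_c ≈ 4.11 d; D_c ≈ 5.52 mg/L

With k_r/k_d = 4.940 and 1 − D₀(k_r−k_d)/(k_d L₀) = 0.7727,
t_c = ln(4.940 × 0.7727) / (0.409 − 0.0828) = ln(3.817) / 0.3262 = 1.339/0.3262 = 4.106 d.
D_c = (k_d/k_r) L₀ e^(−k_d t_c) = (0.0828/0.409) × 38.3 × e^(−0.0828×4.106) = 0.2024 × 38.3 × 0.7118 = 5.519 mg/L.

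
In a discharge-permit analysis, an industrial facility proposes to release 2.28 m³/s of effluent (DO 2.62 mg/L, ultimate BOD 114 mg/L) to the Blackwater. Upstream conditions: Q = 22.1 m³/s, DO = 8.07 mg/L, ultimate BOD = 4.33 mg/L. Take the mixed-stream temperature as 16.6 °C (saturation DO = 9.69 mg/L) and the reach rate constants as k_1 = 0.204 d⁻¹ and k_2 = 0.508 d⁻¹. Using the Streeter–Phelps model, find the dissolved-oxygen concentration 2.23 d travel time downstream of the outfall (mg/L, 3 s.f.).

DO ≈ 5.95 mg/L

Mixed DO = (22.1×8.07 + 2.28×2.62)/(22.1+2.28) = 184.3/24.38 = 7.560 mg/L.
Mixed L₀ = (22.1×4.33 + 2.28×114)/(24.38) = 355.6/24.38 = 14.59 mg/L.
Initial deficit D₀ = C_s − DO₀ = 9.69 − 7.560 = 2.130 mg/L.
D(2.23) = [0.204×14.59/(0.508−0.204)](e^(−0.204×2.23) − e^(−0.508×2.23)) + 2.130 e^(−0.508×2.23)
= 9.788 × (0.6345 − 0.3221) + 2.130 × 0.3221 = 3.744 mg/L.
DO = 9.69 − 3.744 = 5.946 mg/L.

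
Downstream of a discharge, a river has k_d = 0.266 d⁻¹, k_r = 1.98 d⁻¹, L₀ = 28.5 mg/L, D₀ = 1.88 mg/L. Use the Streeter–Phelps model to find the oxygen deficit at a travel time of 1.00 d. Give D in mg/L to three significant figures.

D ≈ 3.04 mg/L

k_d L₀/(k_r−k_d) = 0.266×28.5/(1.98−0.266) = 7.581/1.714 = 4.423 mg/L.
e^(−k_d t) = e^(−0.266×1.000) = 0.7664; e^(−k_r t) = e^(−1.98×1.000) = 0.1381.
D = 4.423 × (0.7664 − 0.1381) + 1.88 × 0.1381 = 2.779 + 0.2596 = 3.039 mg/L.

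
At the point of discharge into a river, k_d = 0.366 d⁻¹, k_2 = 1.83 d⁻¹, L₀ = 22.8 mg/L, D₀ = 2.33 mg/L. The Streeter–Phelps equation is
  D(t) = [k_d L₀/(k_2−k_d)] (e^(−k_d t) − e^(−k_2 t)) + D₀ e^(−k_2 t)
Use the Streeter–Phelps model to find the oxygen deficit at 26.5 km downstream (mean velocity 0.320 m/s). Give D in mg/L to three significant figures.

D ≈ 3.43 mg/L

Travel time t = x/v = 26.5 km / (0.320 m/s) = 26500 m / 0.320 m/s = 82810 s = 0.9585 d.
k_d L₀/(k_2−k_d) = 0.366×22.8/(1.83−0.366) = 8.345/1.464 = 5.700 mg/L.
e^(−k_d t) = e^(−0.366×0.9585) = 0.7041; e^(−k_2 t) = e^(−1.83×0.9585) = 0.1731.
D = 5.700 × (0.7041 − 0.1731) + 2.33 × 0.1731 = 3.027 + 0.4033 = 3.430 mg/L.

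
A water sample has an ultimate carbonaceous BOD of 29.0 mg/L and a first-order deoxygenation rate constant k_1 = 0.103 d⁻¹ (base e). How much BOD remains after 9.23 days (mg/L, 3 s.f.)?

L_t = L₀ e^(−k_1 t) = 29.0 × e^(−0.103×9.23) = 29.0 × 0.3865 = 11.21 mg/L.

L ≈ 11.2 mg/L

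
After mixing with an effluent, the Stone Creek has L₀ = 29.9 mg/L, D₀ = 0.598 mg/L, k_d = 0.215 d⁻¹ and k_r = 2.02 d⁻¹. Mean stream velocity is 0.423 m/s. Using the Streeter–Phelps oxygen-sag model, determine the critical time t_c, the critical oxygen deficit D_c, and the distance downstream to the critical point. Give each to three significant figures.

At the critical point dD/dt = 0, so k_d L₀ e^(−k_d t) = k_r D. Substituting D(t) from the Streeter–Phelps equation and solving for t gives
t_c = ln[(k_r/k_d)(1 − D₀(k_r−k_d)/(k_d L₀))] / (k_r−k_d).
Here k_r−k_d = 1.805 d⁻¹ and 1 − D₀(k_r−k_d)/(k_d L₀) = 1 − 0.598×1.805/(0.215×29.9) = 0.8321, so
t_c = ln(9.395 × 0.8321) / 1.805 = 2.056 / 1.805 = 1.139 d.
L(t_c) = L₀ e^(−k_d t_c) = 29.9 × 0.7827 = 23.40 mg/L, and at the critical point k_r D_c = k_d L, so D_c = (0.215/2.02) × 23.40 = 2.491 mg/L.
x_c = v t_c = 0.423 m/s × 1.139 d × 86400 s/d = 41640 m ≈ 41.6 km.

t_c ≈ 1.14 d; D_c ≈ 2.49 mg/L; x_c ≈ 41.6 km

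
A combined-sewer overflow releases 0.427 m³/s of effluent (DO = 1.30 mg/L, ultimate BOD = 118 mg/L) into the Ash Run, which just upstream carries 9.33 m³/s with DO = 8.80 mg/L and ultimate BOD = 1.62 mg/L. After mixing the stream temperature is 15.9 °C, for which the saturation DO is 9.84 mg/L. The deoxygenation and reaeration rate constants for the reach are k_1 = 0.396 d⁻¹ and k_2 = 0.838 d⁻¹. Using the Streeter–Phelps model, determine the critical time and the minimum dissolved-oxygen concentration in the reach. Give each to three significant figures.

Mixed DO = (9.33×8.80 + 0.427×1.30)/(9.33+0.427) = 82.66/9.757 = 8.472 mg/L.
Mixed L₀ = (9.33×1.62 + 0.427×118)/(9.757) = 65.50/9.757 = 6.713 mg/L.
Initial deficit D₀ = C_s − DO₀ = 9.84 − 8.472 = 1.368 mg/L.
t_c = (1/0.4420) ln[(0.838/0.396)(1 − 1.368×0.4420/(0.396×6.713))] = 2.262 × ln(1.635) = 1.112 d.
D_c = (0.396/0.838) × 6.713 × e^(−0.396×1.112) = 0.4726 × 6.713 × 0.6438 = 2.042 mg/L.
Minimum DO = 9.84 − 2.042 = 7.798 mg/L.

t_c ≈ 1.11 d; minimum DO ≈ 7.80 mg/L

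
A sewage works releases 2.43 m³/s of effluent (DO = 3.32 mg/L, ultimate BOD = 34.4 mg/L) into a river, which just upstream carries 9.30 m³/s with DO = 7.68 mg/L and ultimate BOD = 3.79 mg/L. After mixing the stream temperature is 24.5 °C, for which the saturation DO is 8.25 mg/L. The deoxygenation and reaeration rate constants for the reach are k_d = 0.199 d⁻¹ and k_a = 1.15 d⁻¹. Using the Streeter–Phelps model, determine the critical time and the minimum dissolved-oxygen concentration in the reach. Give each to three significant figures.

t_c ≈ 0.596 d; minimum DO ≈ 6.69 mg/L

Mixed DO = (9.30×7.68 + 2.43×3.32)/(9.30+2.43) = 79.49/11.73 = 6.777 mg/L.
Mixed L₀ = (9.30×3.79 + 2.43×34.4)/(11.73) = 118.8/11.73 = 10.13 mg/L.
Initial deficit D₀ = C_s − DO₀ = 8.25 − 6.777 = 1.473 mg/L.
t_c = (1/0.9510) ln[(1.15/0.199)(1 − 1.473×0.9510/(0.199×10.13))] = 1.052 × ln(1.763) = 0.5962 d.
D_c = (0.199/1.15) × 10.13 × e^(−0.199×0.5962) = 0.1730 × 10.13 × 0.8881 = 1.557 mg/L.
Minimum DO = 8.25 − 1.557 = 6.693 mg/L.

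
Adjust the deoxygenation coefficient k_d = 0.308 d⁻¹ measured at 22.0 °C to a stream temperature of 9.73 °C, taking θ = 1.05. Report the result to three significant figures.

k_d(T₂) = k_d(T₁) · θ^(T₂−T₁) = 0.308 × 1.05^(9.73−22.0)
= 0.308 × 1.05^-12.3 = 0.308 × 0.5496 = 0.1693 d⁻¹.

k_d ≈ 0.169 d⁻¹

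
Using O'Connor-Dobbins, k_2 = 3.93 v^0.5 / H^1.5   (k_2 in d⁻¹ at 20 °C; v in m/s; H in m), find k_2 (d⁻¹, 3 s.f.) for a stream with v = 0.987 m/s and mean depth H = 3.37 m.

k_2 = 3.93 × 0.987^0.5 / 3.37^1.5 = 3.93 × 0.9935 / 6.186 = 0.6311 d⁻¹.

k_2 ≈ 0.631 d⁻¹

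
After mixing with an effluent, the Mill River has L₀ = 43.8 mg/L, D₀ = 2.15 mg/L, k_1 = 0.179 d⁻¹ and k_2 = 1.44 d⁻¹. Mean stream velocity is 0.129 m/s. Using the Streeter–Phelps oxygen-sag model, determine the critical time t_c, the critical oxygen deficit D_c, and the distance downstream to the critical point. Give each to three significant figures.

t_c ≈ 1.32 d; D_c ≈ 4.30 mg/L; x_c ≈ 14.7 km

With k_2/k_1 = 8.045 and 1 − D₀(k_2−k_1)/(k_1 L₀) = 0.6542,
t_c = ln(8.045 × 0.6542) / (1.44 − 0.179) = ln(5.263) / 1.261 = 1.661/1.261 = 1.317 d.
D_c = (k_1/k_2) L₀ e^(−k_1 t_c) = (0.179/1.44) × 43.8 × e^(−0.179×1.317) = 0.1243 × 43.8 × 0.7900 = 4.301 mg/L.
x_c = v t_c = 0.129 m/s × 1.317 d × 86400 s/d = 14680 m ≈ 14.7 km.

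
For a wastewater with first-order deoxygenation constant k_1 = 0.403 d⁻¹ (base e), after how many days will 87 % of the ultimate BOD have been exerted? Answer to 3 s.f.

t ≈ 5.06 d

y/L₀ = 1 − e^(−k_1 t) = 0.87 ⇒ e^(−k_1 t) = 0.130
t = −ln(0.130) / 0.403 = 2.040 / 0.403 = 5.063 d.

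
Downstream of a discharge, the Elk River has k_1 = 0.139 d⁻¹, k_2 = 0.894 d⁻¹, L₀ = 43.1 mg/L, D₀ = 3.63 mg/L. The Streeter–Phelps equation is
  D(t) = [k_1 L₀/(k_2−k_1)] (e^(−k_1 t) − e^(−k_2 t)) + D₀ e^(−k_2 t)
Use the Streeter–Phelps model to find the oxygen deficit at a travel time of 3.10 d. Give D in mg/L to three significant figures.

D ≈ 4.89 mg/L

k_1 L₀/(k_2−k_1) = 0.139×43.1/(0.894−0.139) = 5.991/0.7550 = 7.935 mg/L.
e^(−k_1 t) = e^(−0.139×3.100) = 0.6499; e^(−k_2 t) = e^(−0.894×3.100) = 0.06257.
D = 7.935 × (0.6499 − 0.06257) + 3.63 × 0.06257 = 4.661 + 0.2271 = 4.888 mg/L.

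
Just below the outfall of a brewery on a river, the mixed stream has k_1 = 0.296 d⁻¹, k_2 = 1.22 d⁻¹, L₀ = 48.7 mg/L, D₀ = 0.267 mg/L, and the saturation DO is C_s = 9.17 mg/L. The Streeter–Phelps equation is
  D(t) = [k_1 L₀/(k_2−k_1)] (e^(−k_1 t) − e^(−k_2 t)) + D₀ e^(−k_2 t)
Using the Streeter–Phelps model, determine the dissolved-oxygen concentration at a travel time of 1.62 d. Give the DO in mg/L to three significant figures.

DO ≈ 1.64 mg/L

k_1 L₀/(k_2−k_1) = 0.296×48.7/(1.22−0.296) = 14.42/0.9240 = 15.60 mg/L.
e^(−k_1 t) = e^(−0.296×1.620) = 0.6191; e^(−k_2 t) = e^(−1.22×1.620) = 0.1386.
D = 15.60 × (0.6191 − 0.1386) + 0.267 × 0.1386 = 7.496 + 0.03700 = 7.533 mg/L.
DO = C_s − D = 9.17 − 7.533 = 1.637 mg/L.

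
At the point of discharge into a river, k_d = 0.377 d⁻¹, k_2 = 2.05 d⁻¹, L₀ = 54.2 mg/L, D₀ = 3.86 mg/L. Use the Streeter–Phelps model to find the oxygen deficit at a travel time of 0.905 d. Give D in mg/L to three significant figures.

k_d L₀/(k_2−k_d) = 0.377×54.2/(2.05−0.377) = 20.43/1.673 = 12.21 mg/L.
e^(−k_d t) = e^(−0.377×0.9050) = 0.7109; e^(−k_2 t) = e^(−2.05×0.9050) = 0.1564.
D = 12.21 × (0.7109 − 0.1564) + 3.86 × 0.1564 = 6.773 + 0.6038 = 7.376 mg/L.

D ≈ 7.38 mg/L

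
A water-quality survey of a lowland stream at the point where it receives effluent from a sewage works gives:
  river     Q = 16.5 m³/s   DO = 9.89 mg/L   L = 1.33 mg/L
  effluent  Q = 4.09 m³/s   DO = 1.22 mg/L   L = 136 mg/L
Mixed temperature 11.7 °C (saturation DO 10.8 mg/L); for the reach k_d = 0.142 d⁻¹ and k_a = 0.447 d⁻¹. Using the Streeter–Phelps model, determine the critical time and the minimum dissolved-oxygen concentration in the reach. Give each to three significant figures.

Mixed DO = (16.5×9.89 + 4.09×1.22)/(16.5+4.09) = 168.2/20.59 = 8.168 mg/L.
Mixed L₀ = (16.5×1.33 + 4.09×136)/(20.59) = 578.2/20.59 = 28.08 mg/L.
Initial deficit D₀ = C_s − DO₀ = 10.8 − 8.168 = 2.632 mg/L.
t_c = (1/0.3050) ln[(0.447/0.142)(1 − 2.632×0.3050/(0.142×28.08))] = 3.279 × ln(2.514) = 3.023 d.
D_c = (0.142/0.447) × 28.08 × e^(−0.142×3.023) = 0.3177 × 28.08 × 0.6510 = 5.807 mg/L.
Minimum DO = 10.8 − 5.807 = 4.993 mg/L.

t_c ≈ 3.02 d; minimum DO ≈ 4.99 mg/L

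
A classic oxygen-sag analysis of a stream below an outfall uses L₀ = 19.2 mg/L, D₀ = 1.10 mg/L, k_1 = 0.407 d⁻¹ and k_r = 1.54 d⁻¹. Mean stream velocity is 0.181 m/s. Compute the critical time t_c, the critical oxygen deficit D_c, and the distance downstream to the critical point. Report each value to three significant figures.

t_c ≈ 1.02 d; D_c ≈ 3.35 mg/L; x_c ≈ 16.0 km

At the critical point dD/dt = 0, so k_1 L₀ e^(−k_1 t) = k_r D. Substituting D(t) from the Streeter–Phelps equation and solving for t gives
t_c = ln[(k_r/k_1)(1 − D₀(k_r−k_1)/(k_1 L₀))] / (k_r−k_1).
Here k_r−k_1 = 1.133 d⁻¹ and 1 − D₀(k_r−k_1)/(k_1 L₀) = 1 − 1.10×1.133/(0.407×19.2) = 0.8405, so
t_c = ln(3.784 × 0.8405) / 1.133 = 1.157 / 1.133 = 1.021 d.
D_c = (k_1/k_r) L₀ e^(−k_1 t_c) = (0.407/1.54) × 19.2 × e^(−0.407×1.021) = 0.2643 × 19.2 × 0.6599 = 3.349 mg/L.
x_c = v t_c = 0.181 m/s × 1.021 d × 86400 s/d = 15970 m ≈ 16.0 km.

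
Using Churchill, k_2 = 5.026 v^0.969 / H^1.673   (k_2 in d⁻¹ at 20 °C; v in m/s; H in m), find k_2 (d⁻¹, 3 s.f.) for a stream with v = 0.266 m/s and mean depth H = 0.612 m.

k_2 = 5.026 × 0.266^0.969 / 0.612^1.673 = 5.026 × 0.2771 / 0.4398 = 3.167 d⁻¹.

k_2 ≈ 3.17 d⁻¹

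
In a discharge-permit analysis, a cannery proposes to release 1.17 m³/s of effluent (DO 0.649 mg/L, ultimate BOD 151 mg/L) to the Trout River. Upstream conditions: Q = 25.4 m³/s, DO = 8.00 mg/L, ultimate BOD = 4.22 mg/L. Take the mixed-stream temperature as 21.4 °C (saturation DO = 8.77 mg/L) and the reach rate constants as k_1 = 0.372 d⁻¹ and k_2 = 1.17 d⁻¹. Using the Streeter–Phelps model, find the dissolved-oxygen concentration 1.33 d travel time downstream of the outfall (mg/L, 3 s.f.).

DO ≈ 6.55 mg/L

Mixed DO = (25.4×8.00 + 1.17×0.649)/(25.4+1.17) = 204.0/26.57 = 7.676 mg/L.
Mixed L₀ = (25.4×4.22 + 1.17×151)/(26.57) = 283.9/26.57 = 10.68 mg/L.
Initial deficit D₀ = C_s − DO₀ = 8.77 − 7.676 = 1.094 mg/L.
D(1.33) = [0.372×10.68/(1.17−0.372)](e^(−0.372×1.33) − e^(−1.17×1.33)) + 1.094 e^(−1.17×1.33)
= 4.980 × (0.6097 − 0.2110) + 1.094 × 0.2110 = 2.217 mg/L.
DO = 8.77 − 2.217 = 6.553 mg/L.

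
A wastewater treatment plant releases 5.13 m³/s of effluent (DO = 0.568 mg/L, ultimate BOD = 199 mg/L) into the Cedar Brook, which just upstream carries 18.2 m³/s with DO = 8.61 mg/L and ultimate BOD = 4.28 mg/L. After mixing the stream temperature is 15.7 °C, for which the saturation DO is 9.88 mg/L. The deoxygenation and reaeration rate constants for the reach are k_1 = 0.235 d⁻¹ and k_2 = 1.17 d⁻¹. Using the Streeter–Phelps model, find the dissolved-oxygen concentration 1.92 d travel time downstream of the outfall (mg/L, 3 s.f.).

DO ≈ 3.27 mg/L

Mixed DO = (18.2×8.61 + 5.13×0.568)/(18.2+5.13) = 159.6/23.33 = 6.842 mg/L.
Mixed L₀ = (18.2×4.28 + 5.13×199)/(23.33) = 1099/23.33 = 47.10 mg/L.
Initial deficit D₀ = C_s − DO₀ = 9.88 − 6.842 = 3.038 mg/L.
D(1.92) = [0.235×47.10/(1.17−0.235)](e^(−0.235×1.92) − e^(−1.17×1.92)) + 3.038 e^(−1.17×1.92)
= 11.84 × (0.6369 − 0.1058) + 3.038 × 0.1058 = 6.608 mg/L.
DO = 9.88 − 6.608 = 3.272 mg/L.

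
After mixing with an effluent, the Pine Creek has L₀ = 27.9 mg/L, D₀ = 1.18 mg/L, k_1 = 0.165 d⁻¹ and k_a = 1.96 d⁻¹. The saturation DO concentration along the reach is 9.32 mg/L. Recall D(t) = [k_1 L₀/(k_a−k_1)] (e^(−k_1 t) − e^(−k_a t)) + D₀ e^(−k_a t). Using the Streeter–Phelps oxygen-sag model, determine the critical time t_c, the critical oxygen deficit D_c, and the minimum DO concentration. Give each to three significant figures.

t_c ≈ 1.04 d; D_c ≈ 1.98 mg/L; min DO ≈ 7.34 mg/L

With k_a/k_1 = 11.88 and 1 − D₀(k_a−k_1)/(k_1 L₀) = 0.5399,
t_c = ln(11.88 × 0.5399) / (1.96 − 0.165) = ln(6.413) / 1.795 = 1.858/1.795 = 1.035 d.
L(t_c) = L₀ e^(−k_1 t_c) = 27.9 × 0.8430 = 23.52 mg/L, and at the critical point k_a D_c = k_1 L, so D_c = (0.165/1.96) × 23.52 = 1.980 mg/L.
Minimum DO = C_s − D_c = 9.32 − 1.980 = 7.340 mg/L.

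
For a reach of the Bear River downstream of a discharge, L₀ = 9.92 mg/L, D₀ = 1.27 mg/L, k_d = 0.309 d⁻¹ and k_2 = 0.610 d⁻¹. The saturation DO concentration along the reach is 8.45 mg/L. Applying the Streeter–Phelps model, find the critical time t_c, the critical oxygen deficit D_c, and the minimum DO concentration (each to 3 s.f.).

t_c ≈ 1.82 d; D_c ≈ 2.87 mg/L; min DO ≈ 5.58 mg/L

t_c = [1/(k_2−k_d)] ln[(k_2/k_d)(1 − D₀(k_2−k_d)/(k_d L₀))]
= [1/(0.610−0.309)] ln[(0.610/0.309)(1 − 1.27×0.3010/(0.309×9.92))]
= (1/0.3010) ln[1.974 × 0.8753] = 3.322 × ln(1.728) = 3.322 × 0.5469 = 1.817 d.
D_c = (k_d/k_2) L₀ e^(−k_d t_c) = (0.309/0.610) × 9.92 × e^(−0.309×1.817) = 0.5066 × 9.92 × 0.5704 = 2.866 mg/L.
Minimum DO = C_s − D_c = 8.45 − 2.866 = 5.584 mg/L.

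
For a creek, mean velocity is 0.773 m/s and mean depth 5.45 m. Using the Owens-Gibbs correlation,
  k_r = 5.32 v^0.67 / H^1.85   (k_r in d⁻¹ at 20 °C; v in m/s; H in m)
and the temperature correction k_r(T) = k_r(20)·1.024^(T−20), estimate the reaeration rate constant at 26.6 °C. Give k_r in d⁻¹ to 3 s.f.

k_r(20) = 5.32 × 0.773^0.67 / 5.45^1.85 = 5.32 × 0.8416 / 23.03 = 0.1944 d⁻¹.
k_r(26.6) = 0.1944 × 1.024^(26.6−20) = 0.1944 × 1.169 = 0.2273 d⁻¹.

k_r ≈ 0.227 d⁻¹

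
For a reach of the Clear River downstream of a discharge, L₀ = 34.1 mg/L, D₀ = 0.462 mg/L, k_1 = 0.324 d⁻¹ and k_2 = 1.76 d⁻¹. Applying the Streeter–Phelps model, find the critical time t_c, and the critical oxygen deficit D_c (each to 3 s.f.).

t_c ≈ 1.14 d; D_c ≈ 4.35 mg/L

At the critical point dD/dt = 0, so k_1 L₀ e^(−k_1 t) = k_2 D. Substituting D(t) from the Streeter–Phelps equation and solving for t gives
t_c = ln[(k_2/k_1)(1 − D₀(k_2−k_1)/(k_1 L₀))] / (k_2−k_1).
Here k_2−k_1 = 1.436 d⁻¹ and 1 − D₀(k_2−k_1)/(k_1 L₀) = 1 − 0.462×1.436/(0.324×34.1) = 0.9400, so
t_c = ln(5.432 × 0.9400) / 1.436 = 1.630 / 1.436 = 1.135 d.
D_c = (k_1/k_2) L₀ e^(−k_1 t_c) = (0.324/1.76) × 34.1 × e^(−0.324×1.135) = 0.1841 × 34.1 × 0.6922 = 4.345 mg/L.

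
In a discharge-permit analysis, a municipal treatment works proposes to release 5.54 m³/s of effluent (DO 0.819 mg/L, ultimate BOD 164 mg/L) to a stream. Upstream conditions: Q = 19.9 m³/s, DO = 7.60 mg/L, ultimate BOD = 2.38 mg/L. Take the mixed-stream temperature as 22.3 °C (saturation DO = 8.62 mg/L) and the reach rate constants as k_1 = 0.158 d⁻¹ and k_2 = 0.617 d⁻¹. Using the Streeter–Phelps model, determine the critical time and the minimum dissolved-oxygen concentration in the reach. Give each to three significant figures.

t_c ≈ 2.50 d; minimum DO ≈ 2.14 mg/L

Mixed DO = (19.9×7.60 + 5.54×0.819)/(19.9+5.54) = 155.8/25.44 = 6.123 mg/L.
Mixed L₀ = (19.9×2.38 + 5.54×164)/(25.44) = 955.9/25.44 = 37.58 mg/L.
Initial deficit D₀ = C_s − DO₀ = 8.62 − 6.123 = 2.497 mg/L.
t_c = (1/0.4590) ln[(0.617/0.158)(1 − 2.497×0.4590/(0.158×37.58))] = 2.179 × ln(3.151) = 2.501 d.
D_c = (0.158/0.617) × 37.58 × e^(−0.158×2.501) = 0.2561 × 37.58 × 0.6736 = 6.482 mg/L.
Minimum DO = 8.62 − 6.482 = 2.138 mg/L.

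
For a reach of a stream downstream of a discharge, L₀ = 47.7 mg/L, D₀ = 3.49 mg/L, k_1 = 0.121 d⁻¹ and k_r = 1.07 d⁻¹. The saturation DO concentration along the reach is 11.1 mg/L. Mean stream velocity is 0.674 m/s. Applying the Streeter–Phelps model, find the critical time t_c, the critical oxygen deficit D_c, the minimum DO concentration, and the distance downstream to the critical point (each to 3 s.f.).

t_c ≈ 1.40 d; D_c ≈ 4.55 mg/L; min DO ≈ 6.55 mg/L; x_c ≈ 81.4 km

With k_r/k_1 = 8.843 and 1 − D₀(k_r−k_1)/(k_1 L₀) = 0.4262,
t_c = ln(8.843 × 0.4262) / (1.07 − 0.121) = ln(3.769) / 0.9490 = 1.327/0.9490 = 1.398 d.
D_c = (k_1/k_r) L₀ e^(−k_1 t_c) = (0.121/1.07) × 47.7 × e^(−0.121×1.398) = 0.1131 × 47.7 × 0.8444 = 4.555 mg/L.
Minimum DO = C_s − D_c = 11.1 − 4.555 = 6.545 mg/L.
x_c = v t_c = 0.674 m/s × 1.398 d × 86400 s/d = 81410 m ≈ 81.4 km.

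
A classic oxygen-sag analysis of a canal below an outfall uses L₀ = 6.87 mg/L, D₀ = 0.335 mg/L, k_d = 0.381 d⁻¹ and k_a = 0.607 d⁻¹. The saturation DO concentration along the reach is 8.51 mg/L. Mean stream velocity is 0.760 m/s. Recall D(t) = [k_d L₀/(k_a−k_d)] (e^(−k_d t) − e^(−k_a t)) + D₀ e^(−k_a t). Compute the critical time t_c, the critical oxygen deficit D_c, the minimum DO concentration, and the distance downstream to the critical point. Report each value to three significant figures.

At the critical point dD/dt = 0, so k_d L₀ e^(−k_d t) = k_a D. Substituting D(t) from the Streeter–Phelps equation and solving for t gives
t_c = ln[(k_a/k_d)(1 − D₀(k_a−k_d)/(k_d L₀))] / (k_a−k_d).
Here k_a−k_d = 0.2260 d⁻¹ and 1 − D₀(k_a−k_d)/(k_d L₀) = 1 − 0.335×0.2260/(0.381×6.87) = 0.9711, so
t_c = ln(1.593 × 0.9711) / 0.2260 = 0.4364 / 0.2260 = 1.931 d.
L(t_c) = L₀ e^(−k_d t_c) = 6.87 × 0.4792 = 3.292 mg/L, and at the critical point k_a D_c = k_d L, so D_c = (0.381/0.607) × 3.292 = 2.066 mg/L.
Minimum DO = C_s − D_c = 8.51 − 2.066 = 6.444 mg/L.
x_c = v t_c = 0.760 m/s × 1.931 d × 86400 s/d = 126800 m ≈ 127 km.

t_c ≈ 1.93 d; D_c ≈ 2.07 mg/L; min DO ≈ 6.44 mg/L; x_c ≈ 127 km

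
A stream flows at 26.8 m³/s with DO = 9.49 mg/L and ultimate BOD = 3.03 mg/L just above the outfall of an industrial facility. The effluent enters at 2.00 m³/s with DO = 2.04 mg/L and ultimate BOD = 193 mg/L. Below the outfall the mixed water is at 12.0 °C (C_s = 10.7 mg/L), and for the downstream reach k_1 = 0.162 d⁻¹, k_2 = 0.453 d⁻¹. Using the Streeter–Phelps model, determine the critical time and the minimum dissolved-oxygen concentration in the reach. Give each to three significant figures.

t_c ≈ 2.80 d; minimum DO ≈ 7.02 mg/L

Mixed DO = (26.8×9.49 + 2.00×2.04)/(26.8+2.00) = 258.4/28.80 = 8.973 mg/L.
Mixed L₀ = (26.8×3.03 + 2.00×193)/(28.80) = 467.2/28.80 = 16.22 mg/L.
Initial deficit D₀ = C_s − DO₀ = 10.7 − 8.973 = 1.727 mg/L.
t_c = (1/0.2910) ln[(0.453/0.162)(1 − 1.727×0.2910/(0.162×16.22))] = 3.436 × ln(2.261) = 2.804 d.
D_c = (0.162/0.453) × 16.22 × e^(−0.162×2.804) = 0.3576 × 16.22 × 0.6349 = 3.683 mg/L.
Minimum DO = 10.7 − 3.683 = 7.017 mg/L.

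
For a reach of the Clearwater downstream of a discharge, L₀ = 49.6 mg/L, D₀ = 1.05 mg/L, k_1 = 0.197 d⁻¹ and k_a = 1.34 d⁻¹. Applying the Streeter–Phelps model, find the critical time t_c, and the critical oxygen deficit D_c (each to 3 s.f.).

With k_a/k_1 = 6.802 and 1 − D₀(k_a−k_1)/(k_1 L₀) = 0.8772,
t_c = ln(6.802 × 0.8772) / (1.34 − 0.197) = ln(5.967) / 1.143 = 1.786/1.143 = 1.563 d.
D_c = (k_1/k_a) L₀ e^(−k_1 t_c) = (0.197/1.34) × 49.6 × e^(−0.197×1.563) = 0.1470 × 49.6 × 0.7350 = 5.360 mg/L.

t_c ≈ 1.56 d; D_c ≈ 5.36 mg/L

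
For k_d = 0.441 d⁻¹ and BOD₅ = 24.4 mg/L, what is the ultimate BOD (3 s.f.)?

BOD₅ = L₀(1 − e^(−5k_d)) ⇒ L₀ = BOD₅ / (1 − e^(−5×0.441))
= 24.4 / (1 − 0.1103) = 24.4 / 0.8897 = 27.42 mg/L.

L₀ ≈ 27.4 mg/L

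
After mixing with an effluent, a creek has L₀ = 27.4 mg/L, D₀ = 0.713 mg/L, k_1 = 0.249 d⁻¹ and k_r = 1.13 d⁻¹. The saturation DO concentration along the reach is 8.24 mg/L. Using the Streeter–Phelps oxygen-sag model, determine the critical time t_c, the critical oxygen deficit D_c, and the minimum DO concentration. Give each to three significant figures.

t_c ≈ 1.61 d; D_c ≈ 4.05 mg/L; min DO ≈ 4.19 mg/L

t_c = [1/(k_r−k_1)] ln[(k_r/k_1)(1 − D₀(k_r−k_1)/(k_1 L₀))]
= [1/(1.13−0.249)] ln[(1.13/0.249)(1 − 0.713×0.8810/(0.249×27.4))]
= (1/0.8810) ln[4.538 × 0.9079] = 1.135 × ln(4.120) = 1.135 × 1.416 = 1.607 d.
L(t_c) = L₀ e^(−k_1 t_c) = 27.4 × 0.6702 = 18.36 mg/L, and at the critical point k_r D_c = k_1 L, so D_c = (0.249/1.13) × 18.36 = 4.046 mg/L.
Minimum DO = C_s − D_c = 8.24 − 4.046 = 4.194 mg/L.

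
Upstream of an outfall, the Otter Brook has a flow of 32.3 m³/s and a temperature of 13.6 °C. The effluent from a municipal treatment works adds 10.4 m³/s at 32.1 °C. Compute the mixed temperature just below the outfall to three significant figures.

18.1 °C

Flow-weighted mixing: C = (Q_r C_r + Q_w C_w)/(Q_r + Q_w)
= (32.3×13.6 + 10.4×32.1)/(32.3 + 10.4) = 773.1/42.70 = 18.11 °C.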